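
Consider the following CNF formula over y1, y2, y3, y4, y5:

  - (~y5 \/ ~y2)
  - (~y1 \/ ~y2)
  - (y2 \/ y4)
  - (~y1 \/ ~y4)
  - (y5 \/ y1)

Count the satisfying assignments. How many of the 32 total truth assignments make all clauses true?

The models are:
  y1=F y2=F y3=F y4=T y5=T
  y1=F y2=F y3=T y4=T y5=T
That's 2 in total.

2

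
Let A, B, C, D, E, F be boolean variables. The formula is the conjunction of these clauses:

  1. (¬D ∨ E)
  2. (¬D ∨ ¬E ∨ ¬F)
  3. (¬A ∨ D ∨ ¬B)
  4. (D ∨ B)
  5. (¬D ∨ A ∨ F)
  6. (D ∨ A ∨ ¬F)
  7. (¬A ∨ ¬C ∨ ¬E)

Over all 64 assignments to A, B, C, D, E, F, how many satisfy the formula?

The models are:
  A=0 B=1 C=0 D=0 E=0 F=0
  A=0 B=1 C=0 D=0 E=1 F=0
  A=0 B=1 C=1 D=0 E=0 F=0
  A=0 B=1 C=1 D=0 E=1 F=0
  A=1 B=0 C=0 D=1 E=1 F=0
  A=1 B=1 C=0 D=1 E=1 F=0
That's 6 in total.

6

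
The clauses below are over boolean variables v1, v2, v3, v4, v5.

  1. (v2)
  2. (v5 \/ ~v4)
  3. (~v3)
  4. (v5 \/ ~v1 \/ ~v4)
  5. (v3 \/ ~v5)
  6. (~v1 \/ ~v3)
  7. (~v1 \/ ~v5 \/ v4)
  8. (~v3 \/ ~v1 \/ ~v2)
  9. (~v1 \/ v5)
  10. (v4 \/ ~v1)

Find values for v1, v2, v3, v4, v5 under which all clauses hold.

v1=F, v2=T, v3=F, v4=F, v5=F

Unit propagation: (v2) forces v2 = True.
(~v3) is a unit clause, so v3 = False.
The clause (~v5) is unit: v5 must be False.
The clause (~v4) is unit: v4 must be False.
The clause (~v1) is unit: v1 must be False.
Every clause has at least one true literal under this assignment.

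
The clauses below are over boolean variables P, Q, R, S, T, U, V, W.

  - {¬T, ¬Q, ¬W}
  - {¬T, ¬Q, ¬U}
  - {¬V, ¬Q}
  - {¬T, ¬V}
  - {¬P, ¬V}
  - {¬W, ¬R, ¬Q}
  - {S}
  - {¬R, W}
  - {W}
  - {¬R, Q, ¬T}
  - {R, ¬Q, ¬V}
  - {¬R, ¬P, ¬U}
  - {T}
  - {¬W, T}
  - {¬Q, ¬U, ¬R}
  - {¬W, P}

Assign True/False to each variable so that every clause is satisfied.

P = T  Q = F  R = F  S = T  T = T  U = T  V = F  W = T

Unit propagation: (S) forces S = True.
(W) is a unit clause, so W = True.
(T) is a unit clause, so T = True.
Unit propagation: (¬Q) forces Q = False.
Unit propagation: (¬V) forces V = False.
The clause (¬R) is unit: R must be False.
The clause (P) is unit: P must be True.
U is now unconstrained; take U = True.
Every clause has at least one true literal under this assignment.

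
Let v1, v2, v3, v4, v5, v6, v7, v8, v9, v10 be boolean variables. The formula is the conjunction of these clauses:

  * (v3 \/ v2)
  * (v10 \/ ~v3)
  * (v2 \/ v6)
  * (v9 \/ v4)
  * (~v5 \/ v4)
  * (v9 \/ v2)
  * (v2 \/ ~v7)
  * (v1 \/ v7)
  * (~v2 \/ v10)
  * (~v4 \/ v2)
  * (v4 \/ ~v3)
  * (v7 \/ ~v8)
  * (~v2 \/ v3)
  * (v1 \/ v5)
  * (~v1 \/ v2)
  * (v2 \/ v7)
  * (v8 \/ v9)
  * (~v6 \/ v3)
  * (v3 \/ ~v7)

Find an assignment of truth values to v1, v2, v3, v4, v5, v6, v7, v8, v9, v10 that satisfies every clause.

v9 occurs only positively in the remaining clauses — set v9 = True.
Pure literal: v10 appears only positively; assign v10 = True.
Branch on v1: take v1 = True.
  then v2 is forced to True.
  then v3 is forced to True.
  then v4 is forced to True.
For the remaining variables, v5 = True, v6 = False, v7 = True, v8 = False works.
Check each clause:
  1. (v2 \/ v3) — v2 is true.
  2. (~v3 \/ v10) — v10 is true.
  3. (v2 \/ v6) — v2 is true.
  4. (v9 \/ v4) — v9 is true.
  5. (v4 \/ ~v5) — v4 is true.
  6. (v9 \/ v2) — v9 is true.
  7. (v2 \/ ~v7) — v2 is true.
  8. (v7 \/ v1) — v1 is true.
  9. (~v2 \/ v10) — v10 is true.
  10. (~v4 \/ v2) — v2 is true.
  11. (~v3 \/ v4) — v4 is true.
  12. (v7 \/ ~v8) — ~v8 is true.
  13. (~v2 \/ v3) — v3 is true.
  14. (v5 \/ v1) — v1 is true.
  15. (v2 \/ ~v1) — v2 is true.
  16. (v7 \/ v2) — v2 is true.
  17. (v9 \/ v8) — v9 is true.
  18. (v3 \/ ~v6) — ~v6 is true.
  19. (~v7 \/ v3) — v3 is true.

v1 = True, v2 = True, v3 = True, v4 = True, v5 = True, v6 = False, v7 = True, v8 = False, v9 = True, v10 = True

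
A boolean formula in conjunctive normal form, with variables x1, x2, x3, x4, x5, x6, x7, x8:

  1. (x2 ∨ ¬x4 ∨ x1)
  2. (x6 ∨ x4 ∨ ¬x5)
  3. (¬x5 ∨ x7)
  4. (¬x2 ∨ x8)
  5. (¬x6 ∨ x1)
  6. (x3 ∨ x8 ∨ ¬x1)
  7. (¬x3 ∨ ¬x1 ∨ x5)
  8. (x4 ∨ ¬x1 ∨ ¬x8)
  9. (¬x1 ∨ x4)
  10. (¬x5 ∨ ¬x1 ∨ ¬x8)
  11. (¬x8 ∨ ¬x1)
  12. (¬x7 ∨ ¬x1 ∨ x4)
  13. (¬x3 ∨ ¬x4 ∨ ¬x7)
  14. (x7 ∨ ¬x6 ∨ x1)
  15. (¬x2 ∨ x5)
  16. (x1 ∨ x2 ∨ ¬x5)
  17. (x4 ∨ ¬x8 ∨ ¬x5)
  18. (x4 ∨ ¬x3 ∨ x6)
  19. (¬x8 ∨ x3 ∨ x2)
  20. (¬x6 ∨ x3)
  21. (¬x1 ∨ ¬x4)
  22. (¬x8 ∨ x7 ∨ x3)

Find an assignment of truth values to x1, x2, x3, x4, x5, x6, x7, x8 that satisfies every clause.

x1=False  x2=False  x3=False  x4=False  x5=False  x6=False  x7=False  x8=False

Branch on x1: take x1 = False.
  then x6 is forced to False.
The remaining clauses are satisfied by x2 = False, x3 = False, x4 = False, x5 = False, x7 = False, x8 = False.
Every clause has at least one true literal under this assignment.
Check each clause:
  1. (x1 ∨ x2 ∨ ¬x4) — ¬x4 is true.
  2. (x4 ∨ x6 ∨ ¬x5) — ¬x5 is true.
  3. (¬x5 ∨ x7) — ¬x5 is true.
  4. (x8 ∨ ¬x2) — ¬x2 is true.
  5. (x1 ∨ ¬x6) — ¬x6 is true.
  6. (x8 ∨ x3 ∨ ¬x1) — ¬x1 is true.
  7. (¬x1 ∨ x5 ∨ ¬x3) — ¬x3 is true.
  8. (¬x8 ∨ x4 ∨ ¬x1) — ¬x8 is true.
  9. (x4 ∨ ¬x1) — ¬x1 is true.
  10. (¬x8 ∨ ¬x1 ∨ ¬x5) — ¬x8 is true.
  11. (¬x8 ∨ ¬x1) — ¬x8 is true.
  12. (¬x7 ∨ ¬x1 ∨ x4) — ¬x7 is true.
  13. (¬x4 ∨ ¬x7 ∨ ¬x3) — ¬x7 is true.
  14. (x7 ∨ ¬x6 ∨ x1) — ¬x6 is true.
  15. (x5 ∨ ¬x2) — ¬x2 is true.
  16. (x2 ∨ ¬x5 ∨ x1) — ¬x5 is true.
  17. (¬x5 ∨ x4 ∨ ¬x8) — ¬x8 is true.
  18. (x4 ∨ x6 ∨ ¬x3) — ¬x3 is true.
  19. (x2 ∨ ¬x8 ∨ x3) — ¬x8 is true.
  20. (¬x6 ∨ x3) — ¬x6 is true.
  21. (¬x4 ∨ ¬x1) — ¬x4 is true.
  22. (x7 ∨ x3 ∨ ¬x8) — ¬x8 is true.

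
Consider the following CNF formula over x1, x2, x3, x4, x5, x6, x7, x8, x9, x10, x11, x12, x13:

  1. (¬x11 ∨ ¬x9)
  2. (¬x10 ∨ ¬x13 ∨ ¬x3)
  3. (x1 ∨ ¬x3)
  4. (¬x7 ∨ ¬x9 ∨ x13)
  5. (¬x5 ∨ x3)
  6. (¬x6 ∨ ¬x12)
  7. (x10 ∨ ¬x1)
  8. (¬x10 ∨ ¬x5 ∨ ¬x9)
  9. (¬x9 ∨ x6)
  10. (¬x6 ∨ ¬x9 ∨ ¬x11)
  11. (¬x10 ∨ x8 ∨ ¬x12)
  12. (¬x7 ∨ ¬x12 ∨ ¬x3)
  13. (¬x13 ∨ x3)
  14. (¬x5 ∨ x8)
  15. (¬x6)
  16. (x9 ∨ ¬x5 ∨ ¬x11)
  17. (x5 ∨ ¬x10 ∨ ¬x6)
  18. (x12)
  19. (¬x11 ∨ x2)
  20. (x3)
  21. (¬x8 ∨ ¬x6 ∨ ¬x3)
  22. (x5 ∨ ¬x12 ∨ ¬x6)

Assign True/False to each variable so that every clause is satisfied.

x1=True, x2=False, x3=True, x4=True, x5=True, x6=False, x7=False, x8=True, x9=False, x10=True, x11=False, x12=True, x13=False

Check each clause:
  1. (¬x9 ∨ ¬x11) — ¬x11 is true.
  2. (¬x3 ∨ ¬x13 ∨ ¬x10) — ¬x13 is true.
  3. (¬x3 ∨ x1) — x1 is true.
  4. (¬x7 ∨ x13 ∨ ¬x9) — ¬x7 is true.
  5. (x3 ∨ ¬x5) — x3 is true.
  6. (¬x6 ∨ ¬x12) — ¬x6 is true.
  7. (x10 ∨ ¬x1) — x10 is true.
  8. (¬x10 ∨ ¬x9 ∨ ¬x5) — ¬x9 is true.
  9. (¬x9 ∨ x6) — ¬x9 is true.
  10. (¬x9 ∨ ¬x6 ∨ ¬x11) — ¬x6 is true.
  11. (x8 ∨ ¬x12 ∨ ¬x10) — x8 is true.
  12. (¬x7 ∨ ¬x12 ∨ ¬x3) — ¬x7 is true.
  13. (¬x13 ∨ x3) — x3 is true.
  14. (¬x5 ∨ x8) — x8 is true.
  15. (¬x6) — ¬x6 is true.
  16. (¬x11 ∨ ¬x5 ∨ x9) — ¬x11 is true.
  17. (¬x10 ∨ x5 ∨ ¬x6) — ¬x6 is true.
  18. (x12) — x12 is true.
  19. (x2 ∨ ¬x11) — ¬x11 is true.
  20. (x3) — x3 is true.
  21. (¬x8 ∨ ¬x3 ∨ ¬x6) — ¬x6 is true.
  22. (x5 ∨ ¬x6 ∨ ¬x12) — ¬x6 is true.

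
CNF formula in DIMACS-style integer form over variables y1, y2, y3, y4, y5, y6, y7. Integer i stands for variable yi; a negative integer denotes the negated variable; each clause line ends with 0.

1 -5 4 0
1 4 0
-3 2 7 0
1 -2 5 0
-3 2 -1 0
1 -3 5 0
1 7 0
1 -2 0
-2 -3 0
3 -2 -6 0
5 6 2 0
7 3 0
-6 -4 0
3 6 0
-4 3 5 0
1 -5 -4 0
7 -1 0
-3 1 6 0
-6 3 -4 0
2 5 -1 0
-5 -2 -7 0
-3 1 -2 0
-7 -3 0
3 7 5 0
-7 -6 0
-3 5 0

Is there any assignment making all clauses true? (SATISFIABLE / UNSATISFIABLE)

UNSATISFIABLE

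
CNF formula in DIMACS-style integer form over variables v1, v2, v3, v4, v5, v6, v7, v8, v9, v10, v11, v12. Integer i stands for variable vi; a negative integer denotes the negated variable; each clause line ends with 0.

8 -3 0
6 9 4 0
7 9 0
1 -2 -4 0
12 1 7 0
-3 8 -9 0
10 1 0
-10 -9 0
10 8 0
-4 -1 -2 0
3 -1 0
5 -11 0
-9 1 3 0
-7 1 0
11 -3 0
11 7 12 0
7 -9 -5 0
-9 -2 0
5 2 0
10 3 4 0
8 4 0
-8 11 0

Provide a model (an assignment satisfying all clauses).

v6 occurs only positively in the remaining clauses — set v6 = True.
v12 occurs only positively in the remaining clauses — set v12 = True.
Set v1 = True and propagate.
  then v3 is forced to True.
  then v8 is forced to True.
  then v11 is forced to True.
  then v5 is forced to True.
Try v2 = False.
Branch on v7: take v7 = True.
For the remaining variables, v4 = True, v9 = False, v10 = False works.
Every clause has at least one true literal under this assignment.

v1=True, v2=False, v3=True, v4=True, v5=True, v6=True, v7=True, v8=True, v9=False, v10=False, v11=True, v12=True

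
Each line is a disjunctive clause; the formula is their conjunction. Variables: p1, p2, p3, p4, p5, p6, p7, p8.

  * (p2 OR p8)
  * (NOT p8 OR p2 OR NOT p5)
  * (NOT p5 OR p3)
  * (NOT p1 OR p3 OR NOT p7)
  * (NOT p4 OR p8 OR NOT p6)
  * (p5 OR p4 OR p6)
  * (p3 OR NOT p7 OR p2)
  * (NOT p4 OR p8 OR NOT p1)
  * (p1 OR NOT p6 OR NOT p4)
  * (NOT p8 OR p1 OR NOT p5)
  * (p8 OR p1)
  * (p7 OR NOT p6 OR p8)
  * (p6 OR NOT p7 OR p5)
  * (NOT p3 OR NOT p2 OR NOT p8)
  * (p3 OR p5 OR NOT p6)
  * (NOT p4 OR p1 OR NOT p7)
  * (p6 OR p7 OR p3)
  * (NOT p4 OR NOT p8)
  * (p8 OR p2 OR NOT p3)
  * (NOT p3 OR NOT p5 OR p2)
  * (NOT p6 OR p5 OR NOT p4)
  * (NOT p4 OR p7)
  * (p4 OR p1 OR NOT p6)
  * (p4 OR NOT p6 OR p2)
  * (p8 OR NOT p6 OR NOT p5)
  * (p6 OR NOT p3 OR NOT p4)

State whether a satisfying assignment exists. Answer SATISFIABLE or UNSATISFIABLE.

SATISFIABLE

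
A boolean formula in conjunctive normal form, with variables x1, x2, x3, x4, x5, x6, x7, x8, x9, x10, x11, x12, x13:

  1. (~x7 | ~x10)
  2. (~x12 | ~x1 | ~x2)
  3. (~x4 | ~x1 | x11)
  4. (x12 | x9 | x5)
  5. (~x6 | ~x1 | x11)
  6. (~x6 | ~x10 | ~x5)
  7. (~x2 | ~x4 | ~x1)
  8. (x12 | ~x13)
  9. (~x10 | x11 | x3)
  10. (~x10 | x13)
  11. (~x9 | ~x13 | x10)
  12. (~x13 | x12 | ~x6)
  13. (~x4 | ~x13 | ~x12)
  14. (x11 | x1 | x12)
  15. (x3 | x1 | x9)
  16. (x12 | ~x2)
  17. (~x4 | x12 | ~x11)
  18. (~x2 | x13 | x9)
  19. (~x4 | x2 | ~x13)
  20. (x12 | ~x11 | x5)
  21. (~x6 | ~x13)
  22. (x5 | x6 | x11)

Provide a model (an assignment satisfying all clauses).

Pure literal: x3 appears only positively; assign x3 = True.
x4 occurs only negated in the remaining clauses — set x4 = False.
Branch on x1: take x1 = False.
For the remaining variables, x2 = False, x5 = True, x6 = True, x7 = True, x8 = False, x9 = False, x10 = False, x11 = False, x12 = True, x13 = False works.

x1 = F  x2 = F  x3 = T  x4 = F  x5 = T  x6 = T  x7 = T  x8 = F  x9 = F  x10 = F  x11 = F  x12 = T  x13 = F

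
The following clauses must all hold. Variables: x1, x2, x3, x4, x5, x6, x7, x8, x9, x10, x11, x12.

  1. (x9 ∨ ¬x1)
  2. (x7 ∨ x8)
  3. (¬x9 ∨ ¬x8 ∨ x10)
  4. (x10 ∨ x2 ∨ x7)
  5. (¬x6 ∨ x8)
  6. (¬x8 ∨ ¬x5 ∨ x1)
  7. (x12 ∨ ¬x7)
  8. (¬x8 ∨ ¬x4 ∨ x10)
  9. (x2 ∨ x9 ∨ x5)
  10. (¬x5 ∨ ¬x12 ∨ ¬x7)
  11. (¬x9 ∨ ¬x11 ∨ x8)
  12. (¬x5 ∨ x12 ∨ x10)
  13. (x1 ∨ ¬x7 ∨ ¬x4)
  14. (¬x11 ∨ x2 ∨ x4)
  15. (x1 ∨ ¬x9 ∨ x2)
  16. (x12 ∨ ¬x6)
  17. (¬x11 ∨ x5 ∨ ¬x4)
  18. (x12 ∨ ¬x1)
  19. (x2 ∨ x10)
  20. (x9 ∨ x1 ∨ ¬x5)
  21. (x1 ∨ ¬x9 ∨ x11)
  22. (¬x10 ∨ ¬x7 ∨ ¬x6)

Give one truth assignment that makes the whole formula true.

x6 occurs only negated in the remaining clauses — set x6 = False.
Try x1 = True.
  then x9 is forced to True.
  then x12 is forced to True.
The remaining clauses are satisfied by x2 = False, x3 = True, x4 = True, x5 = False, x7 = False, x8 = True, x10 = True, x11 = False.
Check each clause:
  1. (¬x1 ∨ x9) — x9 is true.
  2. (x7 ∨ x8) — x8 is true.
  3. (x10 ∨ ¬x9 ∨ ¬x8) — x10 is true.
  4. (x7 ∨ x10 ∨ x2) — x10 is true.
  5. (x8 ∨ ¬x6) — x8 is true.
  6. (¬x5 ∨ x1 ∨ ¬x8) — x1 is true.
  7. (x12 ∨ ¬x7) — ¬x7 is true.
  8. (x10 ∨ ¬x8 ∨ ¬x4) — x10 is true.
  9. (x2 ∨ x9 ∨ x5) — x9 is true.
  10. (¬x12 ∨ ¬x7 ∨ ¬x5) — ¬x7 is true.
  11. (¬x9 ∨ ¬x11 ∨ x8) — x8 is true.
  12. (x10 ∨ ¬x5 ∨ x12) — x10 is true.
  13. (¬x7 ∨ ¬x4 ∨ x1) — x1 is true.
  14. (x2 ∨ x4 ∨ ¬x11) — x4 is true.
  15. (x1 ∨ x2 ∨ ¬x9) — x1 is true.
  16. (x12 ∨ ¬x6) — ¬x6 is true.
  17. (¬x11 ∨ x5 ∨ ¬x4) — ¬x11 is true.
  18. (x12 ∨ ¬x1) — x12 is true.
  19. (x10 ∨ x2) — x10 is true.
  20. (x9 ∨ x1 ∨ ¬x5) — x1 is true.
  21. (x1 ∨ ¬x9 ∨ x11) — x1 is true.
  22. (¬x10 ∨ ¬x7 ∨ ¬x6) — ¬x7 is true.

x1=True, x2=False, x3=True, x4=True, x5=False, x6=False, x7=False, x8=True, x9=True, x10=True, x11=False, x12=True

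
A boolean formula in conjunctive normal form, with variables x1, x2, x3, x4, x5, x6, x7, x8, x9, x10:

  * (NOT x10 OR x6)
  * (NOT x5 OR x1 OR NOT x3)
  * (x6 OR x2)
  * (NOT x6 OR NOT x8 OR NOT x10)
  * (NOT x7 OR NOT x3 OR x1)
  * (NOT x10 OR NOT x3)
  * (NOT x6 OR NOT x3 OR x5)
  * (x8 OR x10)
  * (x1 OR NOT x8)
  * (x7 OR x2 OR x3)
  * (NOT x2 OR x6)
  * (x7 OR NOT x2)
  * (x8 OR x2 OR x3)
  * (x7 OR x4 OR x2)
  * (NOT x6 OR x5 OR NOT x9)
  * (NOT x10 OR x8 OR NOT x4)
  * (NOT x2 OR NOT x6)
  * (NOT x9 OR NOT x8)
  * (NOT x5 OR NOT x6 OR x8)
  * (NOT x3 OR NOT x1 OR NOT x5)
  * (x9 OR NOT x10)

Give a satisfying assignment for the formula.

x1 = True  x2 = False  x3 = False  x4 = False  x5 = False  x6 = True  x7 = True  x8 = True  x9 = False  x10 = False

Check each clause:
  1. (NOT x10 OR x6) — NOT x10 is true.
  2. (NOT x5 OR NOT x3 OR x1) — x1 is true.
  3. (x6 OR x2) — x6 is true.
  4. (NOT x6 OR NOT x10 OR NOT x8) — NOT x10 is true.
  5. (NOT x3 OR NOT x7 OR x1) — NOT x3 is true.
  6. (NOT x10 OR NOT x3) — NOT x3 is true.
  7. (NOT x6 OR x5 OR NOT x3) — NOT x3 is true.
  8. (x8 OR x10) — x8 is true.
  9. (x1 OR NOT x8) — x1 is true.
  10. (x7 OR x3 OR x2) — x7 is true.
  11. (x6 OR NOT x2) — x6 is true.
  12. (x7 OR NOT x2) — NOT x2 is true.
  13. (x2 OR x3 OR x8) — x8 is true.
  14. (x7 OR x2 OR x4) — x7 is true.
  15. (NOT x9 OR NOT x6 OR x5) — NOT x9 is true.
  16. (NOT x4 OR NOT x10 OR x8) — x8 is true.
  17. (NOT x6 OR NOT x2) — NOT x2 is true.
  18. (NOT x9 OR NOT x8) — NOT x9 is true.
  19. (NOT x6 OR NOT x5 OR x8) — x8 is true.
  20. (NOT x5 OR NOT x3 OR NOT x1) — NOT x5 is true.
  21. (x9 OR NOT x10) — NOT x10 is true.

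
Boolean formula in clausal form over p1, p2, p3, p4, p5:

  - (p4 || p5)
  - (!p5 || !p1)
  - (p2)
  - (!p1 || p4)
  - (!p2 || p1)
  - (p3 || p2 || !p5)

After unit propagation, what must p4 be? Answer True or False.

True

(p2) is a unit clause: p2 = True.
In (!p2 || p1), !p2 is now false; p1 must hold, so p1 = True.
(!p1 || !p5): since p1 = True, the clause reduces to (!p5). p5 = False.
From (p5 || p4) and p5 = False: p4 = True.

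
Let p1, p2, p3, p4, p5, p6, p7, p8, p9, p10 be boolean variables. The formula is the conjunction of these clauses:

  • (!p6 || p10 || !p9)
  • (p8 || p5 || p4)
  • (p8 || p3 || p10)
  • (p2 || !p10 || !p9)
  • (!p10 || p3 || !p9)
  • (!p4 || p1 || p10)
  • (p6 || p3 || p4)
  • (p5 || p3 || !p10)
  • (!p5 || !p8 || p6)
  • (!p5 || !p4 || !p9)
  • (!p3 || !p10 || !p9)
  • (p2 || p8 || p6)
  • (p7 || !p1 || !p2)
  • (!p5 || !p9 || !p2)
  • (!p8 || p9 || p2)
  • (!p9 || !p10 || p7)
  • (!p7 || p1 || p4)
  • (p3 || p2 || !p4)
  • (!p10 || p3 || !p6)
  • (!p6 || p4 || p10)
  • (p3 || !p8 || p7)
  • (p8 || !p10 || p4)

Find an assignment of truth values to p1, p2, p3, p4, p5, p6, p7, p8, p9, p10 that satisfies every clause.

p1=True, p2=False, p3=True, p4=True, p5=True, p6=True, p7=True, p8=False, p9=False, p10=False

Check each clause:
  1. (p10 || !p6 || !p9) — !p9 is true.
  2. (p4 || p8 || p5) — p4 is true.
  3. (p10 || p8 || p3) — p3 is true.
  4. (!p10 || p2 || !p9) — !p10 is true.
  5. (!p10 || !p9 || p3) — p3 is true.
  6. (p1 || !p4 || p10) — p1 is true.
  7. (p4 || p3 || p6) — p3 is true.
  8. (p3 || p5 || !p10) — p3 is true.
  9. (p6 || !p5 || !p8) — !p8 is true.
  10. (!p5 || !p4 || !p9) — !p9 is true.
  11. (!p3 || !p10 || !p9) — !p10 is true.
  12. (p6 || p2 || p8) — p6 is true.
  13. (p7 || !p1 || !p2) — p7 is true.
  14. (!p9 || !p5 || !p2) — !p2 is true.
  15. (p9 || p2 || !p8) — !p8 is true.
  16. (!p9 || p7 || !p10) — !p9 is true.
  17. (p4 || p1 || !p7) — p4 is true.
  18. (p3 || !p4 || p2) — p3 is true.
  19. (p3 || !p10 || !p6) — p3 is true.
  20. (p4 || p10 || !p6) — p4 is true.
  21. (!p8 || p7 || p3) — !p8 is true.
  22. (p8 || p4 || !p10) — p4 is true.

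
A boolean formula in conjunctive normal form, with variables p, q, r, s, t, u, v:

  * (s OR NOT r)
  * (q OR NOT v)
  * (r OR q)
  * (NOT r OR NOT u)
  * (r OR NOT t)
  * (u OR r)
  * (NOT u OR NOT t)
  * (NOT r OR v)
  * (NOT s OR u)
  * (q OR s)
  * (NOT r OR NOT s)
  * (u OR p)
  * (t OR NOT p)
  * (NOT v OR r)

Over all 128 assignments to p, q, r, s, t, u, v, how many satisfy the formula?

2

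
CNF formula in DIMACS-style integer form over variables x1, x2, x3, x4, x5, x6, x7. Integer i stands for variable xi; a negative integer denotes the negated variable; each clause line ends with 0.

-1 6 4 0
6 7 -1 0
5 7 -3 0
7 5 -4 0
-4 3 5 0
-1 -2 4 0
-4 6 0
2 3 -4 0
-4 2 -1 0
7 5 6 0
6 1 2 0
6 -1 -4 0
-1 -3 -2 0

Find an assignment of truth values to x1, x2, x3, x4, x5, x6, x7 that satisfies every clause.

x1=F, x2=F, x3=F, x4=F, x5=T, x6=T, x7=T

Pure literal: x5 appears only positively; assign x5 = True.
x6 occurs only positively in the remaining clauses — set x6 = True.
Branch on x1: take x1 = False.
For the remaining variables, x2 = False, x3 = False, x4 = False, x7 = True works.
Check each clause:
  1. {¬x1, x6, x4} — ¬x1 is true.
  2. {¬x1, x6, x7} — x7 is true.
  3. {x7, ¬x3, x5} — ¬x3 is true.
  4. {¬x4, x7, x5} — ¬x4 is true.
  5. {x5, ¬x4, x3} — ¬x4 is true.
  6. {¬x1, x4, ¬x2} — ¬x1 is true.
  7. {¬x4, x6} — ¬x4 is true.
  8. {¬x4, x2, x3} — ¬x4 is true.
  9. {¬x4, ¬x1, x2} — ¬x4 is true.
  10. {x6, x7, x5} — x5 is true.
  11. {x2, x6, x1} — x6 is true.
  12. {¬x1, x6, ¬x4} — ¬x4 is true.
  13. {¬x2, ¬x1, ¬x3} — ¬x3 is true.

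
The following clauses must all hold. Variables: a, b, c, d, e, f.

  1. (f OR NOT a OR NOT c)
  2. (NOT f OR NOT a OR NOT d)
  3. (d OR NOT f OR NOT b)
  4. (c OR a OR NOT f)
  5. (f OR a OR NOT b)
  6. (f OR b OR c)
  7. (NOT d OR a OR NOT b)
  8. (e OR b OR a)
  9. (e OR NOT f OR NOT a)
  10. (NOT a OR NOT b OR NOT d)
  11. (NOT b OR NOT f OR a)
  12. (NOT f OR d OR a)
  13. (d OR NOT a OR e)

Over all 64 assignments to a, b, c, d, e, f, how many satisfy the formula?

Satisfying assignments:
  a=0 b=0 c=1 d=0 e=1 f=0
  a=0 b=0 c=1 d=1 e=1 f=0
  a=0 b=0 c=1 d=1 e=1 f=1
  a=1 b=0 c=0 d=0 e=1 f=1
  a=1 b=0 c=1 d=0 e=1 f=1
  a=1 b=1 c=0 d=0 e=1 f=0
Count: 6.

6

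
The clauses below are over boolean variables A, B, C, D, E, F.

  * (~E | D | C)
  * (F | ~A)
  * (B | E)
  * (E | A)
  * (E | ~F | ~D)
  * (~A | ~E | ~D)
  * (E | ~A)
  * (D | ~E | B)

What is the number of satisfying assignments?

Split on E, then A.
  E=1, A=1: remaining (B,C,D,F) ∈ {(1,1,0,1)} — 1.
  E=1, A=0: F free; 5 ways for (B,C,D) × 2^1 = 10.
  E=0, A=1: a clause becomes empty — 0.
  E=0, A=0: a clause becomes empty — 0.
Total: 1 + 10 + 0 + 0 = 11.

11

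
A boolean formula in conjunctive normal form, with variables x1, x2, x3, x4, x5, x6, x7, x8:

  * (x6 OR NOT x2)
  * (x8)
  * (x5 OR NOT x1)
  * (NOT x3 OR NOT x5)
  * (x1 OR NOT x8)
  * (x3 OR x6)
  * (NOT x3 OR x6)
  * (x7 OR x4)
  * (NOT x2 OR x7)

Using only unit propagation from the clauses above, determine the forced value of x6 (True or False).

Unit clause (x8) sets x8 = True.
(x1 OR NOT x8) with x8 = True leaves only x1, so x1 = True.
From (NOT x1 OR x5) and x1 = True: x5 = True.
In (NOT x5 OR NOT x3), NOT x5 is now false; NOT x3 must hold, so x3 = False.
(x6 OR x3) with x3 = False leaves only x6, so x6 = True.

True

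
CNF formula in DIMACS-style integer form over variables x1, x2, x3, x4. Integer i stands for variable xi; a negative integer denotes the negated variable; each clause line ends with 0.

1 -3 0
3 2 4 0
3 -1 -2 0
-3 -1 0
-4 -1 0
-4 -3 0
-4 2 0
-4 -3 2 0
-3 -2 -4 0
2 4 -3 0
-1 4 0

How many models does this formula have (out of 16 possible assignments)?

2

The models are:
  x1=F x2=T x3=F x4=F
  x1=F x2=T x3=F x4=T
That's 2 in total.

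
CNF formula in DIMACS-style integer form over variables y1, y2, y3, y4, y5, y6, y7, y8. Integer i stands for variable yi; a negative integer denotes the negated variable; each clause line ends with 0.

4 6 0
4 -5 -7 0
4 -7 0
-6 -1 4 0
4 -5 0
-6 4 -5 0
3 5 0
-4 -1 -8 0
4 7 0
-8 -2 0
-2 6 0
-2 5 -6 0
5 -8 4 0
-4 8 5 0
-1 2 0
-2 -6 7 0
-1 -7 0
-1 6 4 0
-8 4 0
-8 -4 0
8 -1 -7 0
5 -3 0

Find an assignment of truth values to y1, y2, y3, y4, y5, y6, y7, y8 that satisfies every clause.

y1 occurs only negated in the remaining clauses — set y1 = False.
Try y2 = False.
For the remaining variables, y3 = True, y4 = True, y5 = True, y6 = False, y7 = True, y8 = False works.
Check each clause:
  1. (y6 \/ y4) — y4 is true.
  2. (~y7 \/ y4 \/ ~y5) — y4 is true.
  3. (~y7 \/ y4) — y4 is true.
  4. (y4 \/ ~y1 \/ ~y6) — ~y6 is true.
  5. (~y5 \/ y4) — y4 is true.
  6. (~y6 \/ ~y5 \/ y4) — ~y6 is true.
  7. (y5 \/ y3) — y3 is true.
  8. (~y1 \/ ~y8 \/ ~y4) — ~y8 is true.
  9. (y7 \/ y4) — y4 is true.
  10. (~y8 \/ ~y2) — ~y8 is true.
  11. (y6 \/ ~y2) — ~y2 is true.
  12. (y5 \/ ~y6 \/ ~y2) — ~y6 is true.
  13. (~y8 \/ y5 \/ y4) — ~y8 is true.
  14. (y5 \/ y8 \/ ~y4) — y5 is true.
  15. (y2 \/ ~y1) — ~y1 is true.
  16. (y7 \/ ~y6 \/ ~y2) — ~y6 is true.
  17. (~y7 \/ ~y1) — ~y1 is true.
  18. (y4 \/ ~y1 \/ y6) — y4 is true.
  19. (y4 \/ ~y8) — ~y8 is true.
  20. (~y4 \/ ~y8) — ~y8 is true.
  21. (y8 \/ ~y1 \/ ~y7) — ~y1 is true.
  22. (y5 \/ ~y3) — y5 is true.

y1 = 0, y2 = 0, y3 = 1, y4 = 1, y5 = 1, y6 = 0, y7 = 1, y8 = 0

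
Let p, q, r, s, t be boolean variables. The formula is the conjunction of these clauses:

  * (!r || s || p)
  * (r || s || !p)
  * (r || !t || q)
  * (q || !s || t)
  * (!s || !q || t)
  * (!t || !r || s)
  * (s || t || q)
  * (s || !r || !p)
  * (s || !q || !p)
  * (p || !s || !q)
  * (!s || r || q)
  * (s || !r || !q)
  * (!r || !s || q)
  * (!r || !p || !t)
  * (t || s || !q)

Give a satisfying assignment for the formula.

Branch on p: take p = True.
Try q = True.
  then s is forced to True.
  then t is forced to True.
  then r is forced to False.

p=1, q=1, r=0, s=1, t=1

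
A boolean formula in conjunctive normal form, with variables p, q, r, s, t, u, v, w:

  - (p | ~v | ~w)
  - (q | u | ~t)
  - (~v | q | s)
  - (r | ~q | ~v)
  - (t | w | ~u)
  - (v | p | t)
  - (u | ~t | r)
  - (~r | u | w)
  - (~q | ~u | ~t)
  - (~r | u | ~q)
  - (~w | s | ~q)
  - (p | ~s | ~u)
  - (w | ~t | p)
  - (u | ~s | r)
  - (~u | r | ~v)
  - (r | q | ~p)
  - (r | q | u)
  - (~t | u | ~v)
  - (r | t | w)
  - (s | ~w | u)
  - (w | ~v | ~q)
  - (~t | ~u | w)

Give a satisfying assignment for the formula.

p = 1  q = 0  r = 1  s = 0  t = 0  u = 1  v = 0  w = 1

Set p = True and propagate.
Try q = False.
  then r is forced to True.
Try s = False.
  then v is forced to False.
The remaining clauses are satisfied by t = False, u = True, w = True.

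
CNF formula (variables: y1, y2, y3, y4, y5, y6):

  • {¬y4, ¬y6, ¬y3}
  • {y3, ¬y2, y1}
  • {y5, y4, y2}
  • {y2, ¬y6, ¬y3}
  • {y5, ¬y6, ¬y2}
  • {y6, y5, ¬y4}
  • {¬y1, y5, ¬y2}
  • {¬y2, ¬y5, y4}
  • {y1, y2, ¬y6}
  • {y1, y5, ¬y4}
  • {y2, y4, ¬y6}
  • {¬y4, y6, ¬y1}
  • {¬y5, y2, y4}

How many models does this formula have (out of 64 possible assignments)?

The models are:
  y1=0 y2=0 y3=0 y4=1 y5=1 y6=0
  y1=0 y2=0 y3=1 y4=1 y5=1 y6=0
  y1=0 y2=1 y3=1 y4=0 y5=0 y6=0
  y1=0 y2=1 y3=1 y4=1 y5=1 y6=0
  y1=1 y2=0 y3=0 y4=1 y5=0 y6=1
  y1=1 y2=0 y3=0 y4=1 y5=1 y6=1
  y1=1 y2=1 y3=0 y4=1 y5=1 y6=1
That's 7 in total.

7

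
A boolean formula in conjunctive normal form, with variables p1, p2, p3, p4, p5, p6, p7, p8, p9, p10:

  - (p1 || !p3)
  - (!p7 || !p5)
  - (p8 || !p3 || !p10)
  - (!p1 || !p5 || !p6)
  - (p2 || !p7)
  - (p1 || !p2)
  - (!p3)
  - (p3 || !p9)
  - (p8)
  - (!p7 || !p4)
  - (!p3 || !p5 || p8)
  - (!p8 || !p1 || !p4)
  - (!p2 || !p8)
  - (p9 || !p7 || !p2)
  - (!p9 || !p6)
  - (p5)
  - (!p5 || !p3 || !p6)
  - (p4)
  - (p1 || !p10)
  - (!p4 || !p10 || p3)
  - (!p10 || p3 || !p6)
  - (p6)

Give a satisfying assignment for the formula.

p1 = 0, p2 = 0, p3 = 0, p4 = 1, p5 = 1, p6 = 1, p7 = 0, p8 = 1, p9 = 0, p10 = 0

Unit propagation: (!p3) forces p3 = False.
The clause (!p9) is unit: p9 must be False.
The clause (p8) is unit: p8 must be True.
The clause (!p2) is unit: p2 must be False.
The clause (!p7) is unit: p7 must be False.
Unit propagation: (p5) forces p5 = True.
Unit propagation: (p4) forces p4 = True.
Unit propagation: (!p1) forces p1 = False.
The clause (!p10) is unit: p10 must be False.
Unit propagation: (p6) forces p6 = True.
Check each clause:
  1. (p1 || !p3) — !p3 is true.
  2. (!p5 || !p7) — !p7 is true.
  3. (!p3 || p8 || !p10) — p8 is true.
  4. (!p1 || !p6 || !p5) — !p1 is true.
  5. (p2 || !p7) — !p7 is true.
  6. (!p2 || p1) — !p2 is true.
  7. (!p3) — !p3 is true.
  8. (!p9 || p3) — !p9 is true.
  9. (p8) — p8 is true.
  10. (!p4 || !p7) — !p7 is true.
  11. (!p5 || !p3 || p8) — p8 is true.
  12. (!p8 || !p1 || !p4) — !p1 is true.
  13. (!p2 || !p8) — !p2 is true.
  14. (!p7 || p9 || !p2) — !p7 is true.
  15. (!p9 || !p6) — !p9 is true.
  16. (p5) — p5 is true.
  17. (!p6 || !p5 || !p3) — !p3 is true.
  18. (p4) — p4 is true.
  19. (p1 || !p10) — !p10 is true.
  20. (!p10 || !p4 || p3) — !p10 is true.
  21. (!p6 || !p10 || p3) — !p10 is true.
  22. (p6) — p6 is true.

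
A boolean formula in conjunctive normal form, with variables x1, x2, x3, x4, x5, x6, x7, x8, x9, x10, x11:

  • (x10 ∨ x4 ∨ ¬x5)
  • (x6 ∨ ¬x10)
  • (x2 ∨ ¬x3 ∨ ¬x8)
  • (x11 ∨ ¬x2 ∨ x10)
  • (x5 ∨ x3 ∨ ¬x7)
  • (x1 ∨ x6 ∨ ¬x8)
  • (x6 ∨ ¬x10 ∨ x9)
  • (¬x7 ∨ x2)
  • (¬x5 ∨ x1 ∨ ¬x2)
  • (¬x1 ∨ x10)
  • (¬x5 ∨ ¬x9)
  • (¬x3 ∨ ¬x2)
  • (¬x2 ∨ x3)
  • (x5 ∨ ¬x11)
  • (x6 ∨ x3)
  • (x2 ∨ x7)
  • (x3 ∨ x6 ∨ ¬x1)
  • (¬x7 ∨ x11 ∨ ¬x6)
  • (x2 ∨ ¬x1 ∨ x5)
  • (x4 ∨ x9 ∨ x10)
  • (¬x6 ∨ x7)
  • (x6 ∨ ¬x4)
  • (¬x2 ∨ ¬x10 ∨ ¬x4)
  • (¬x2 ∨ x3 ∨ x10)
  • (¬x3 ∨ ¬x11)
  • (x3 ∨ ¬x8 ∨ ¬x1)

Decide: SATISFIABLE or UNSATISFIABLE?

x2 = True:
  propagation gives x3=False; an empty clause results — contradiction.
x2 = False:
  propagation gives x7=False; an empty clause results — contradiction.
Every branch closes, so no satisfying assignment exists.

UNSATISFIABLE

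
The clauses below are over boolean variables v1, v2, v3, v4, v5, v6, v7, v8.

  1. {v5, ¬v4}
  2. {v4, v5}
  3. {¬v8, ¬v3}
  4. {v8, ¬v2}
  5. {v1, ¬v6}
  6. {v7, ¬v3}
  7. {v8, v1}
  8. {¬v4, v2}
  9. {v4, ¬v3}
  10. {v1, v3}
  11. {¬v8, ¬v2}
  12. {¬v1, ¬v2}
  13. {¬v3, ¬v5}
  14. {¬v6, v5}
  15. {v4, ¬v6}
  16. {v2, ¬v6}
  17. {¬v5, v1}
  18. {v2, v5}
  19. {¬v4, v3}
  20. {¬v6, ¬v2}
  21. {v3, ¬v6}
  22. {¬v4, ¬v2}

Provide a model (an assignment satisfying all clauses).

Pure literal: v6 appears only negated; assign v6 = False.
Pure literal: v7 appears only positively; assign v7 = True.
Try v1 = True.
  then v2 is forced to False.
  then v4 is forced to False.
  then v5 is forced to True.
  then v3 is forced to False.
v8 is now unconstrained; take v8 = False.

v1=True, v2=False, v3=False, v4=False, v5=True, v6=False, v7=True, v8=False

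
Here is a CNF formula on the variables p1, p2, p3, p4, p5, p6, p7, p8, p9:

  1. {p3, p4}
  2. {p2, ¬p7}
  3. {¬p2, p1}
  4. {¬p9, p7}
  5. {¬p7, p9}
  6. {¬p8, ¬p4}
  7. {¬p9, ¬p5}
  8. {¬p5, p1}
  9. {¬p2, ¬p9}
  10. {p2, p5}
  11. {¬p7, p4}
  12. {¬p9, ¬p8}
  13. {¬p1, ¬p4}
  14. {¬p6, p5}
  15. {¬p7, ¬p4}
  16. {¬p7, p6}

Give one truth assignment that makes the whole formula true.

p1 = True  p2 = False  p3 = True  p4 = False  p5 = True  p6 = True  p7 = False  p8 = True  p9 = False

Pure literal: p3 appears only positively; assign p3 = True.
Set p1 = True and propagate.
  then p4 is forced to False.
  then p7 is forced to False.
  then p9 is forced to False.
The remaining clauses are satisfied by p2 = False, p5 = True, p6 = True, p8 = True.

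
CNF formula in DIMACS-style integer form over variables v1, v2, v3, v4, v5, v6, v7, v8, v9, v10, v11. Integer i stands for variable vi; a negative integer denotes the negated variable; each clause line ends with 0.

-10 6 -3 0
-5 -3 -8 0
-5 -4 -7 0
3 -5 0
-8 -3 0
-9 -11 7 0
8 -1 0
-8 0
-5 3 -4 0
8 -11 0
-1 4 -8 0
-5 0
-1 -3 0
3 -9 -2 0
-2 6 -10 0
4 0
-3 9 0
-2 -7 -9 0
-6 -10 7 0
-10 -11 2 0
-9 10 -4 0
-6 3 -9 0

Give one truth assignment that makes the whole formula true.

(¬v8) is a unit clause, so v8 = False.
The clause (¬v1) is unit: v1 must be False.
The clause (¬v11) is unit: v11 must be False.
Unit propagation: (¬v5) forces v5 = False.
The clause (v4) is unit: v4 must be True.
Pure literal: v2 appears only negated; assign v2 = False.
Try v3 = False.
For the remaining variables, v6 = False, v7 = False, v9 = True, v10 = True works.

v1=F, v2=F, v3=F, v4=T, v5=F, v6=F, v7=F, v8=F, v9=T, v10=T, v11=F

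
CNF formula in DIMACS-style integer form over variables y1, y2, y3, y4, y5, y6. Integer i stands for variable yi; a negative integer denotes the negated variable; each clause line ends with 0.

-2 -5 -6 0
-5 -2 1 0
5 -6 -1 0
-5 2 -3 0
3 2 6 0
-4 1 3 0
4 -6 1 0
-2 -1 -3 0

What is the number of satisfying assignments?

Split on y1, then y2.
  y1=T, y2=T: remaining (y3,y4,y5,y6) ∈ {(F,F,F,F); (F,F,T,F); (F,T,F,F); (F,T,T,F)} — 4.
  y1=T, y2=F: remaining (y3,y4,y5,y6) ∈ {(F,F,T,T); (F,T,T,T); (T,F,F,F); (T,T,F,F)} — 4.
  y1=F, y2=T: remaining (y3,y4,y5,y6) ∈ {(F,F,F,F); (T,F,F,F); (T,T,F,F); (T,T,F,T)} — 4.
  y1=F, y2=F: remaining (y3,y4,y5,y6) ∈ {(T,F,F,F); (T,T,F,F); (T,T,F,T)} — 3.
Total: 4 + 4 + 4 + 3 = 15.

15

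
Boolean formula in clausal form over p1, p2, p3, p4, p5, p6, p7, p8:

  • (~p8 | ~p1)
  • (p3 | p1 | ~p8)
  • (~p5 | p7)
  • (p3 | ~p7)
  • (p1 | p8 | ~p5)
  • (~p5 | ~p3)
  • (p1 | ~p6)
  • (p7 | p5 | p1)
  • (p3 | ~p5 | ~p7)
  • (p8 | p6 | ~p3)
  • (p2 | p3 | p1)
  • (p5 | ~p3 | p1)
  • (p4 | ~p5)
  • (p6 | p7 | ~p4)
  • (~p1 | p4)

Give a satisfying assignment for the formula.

p1=True, p2=False, p3=False, p4=True, p5=False, p6=True, p7=False, p8=False

Check each clause:
  1. (~p1 | ~p8) — ~p8 is true.
  2. (p3 | p1 | ~p8) — ~p8 is true.
  3. (~p5 | p7) — ~p5 is true.
  4. (~p7 | p3) — ~p7 is true.
  5. (p8 | p1 | ~p5) — p1 is true.
  6. (~p3 | ~p5) — ~p5 is true.
  7. (p1 | ~p6) — p1 is true.
  8. (p5 | p1 | p7) — p1 is true.
  9. (p3 | ~p7 | ~p5) — ~p7 is true.
  10. (p6 | p8 | ~p3) — ~p3 is true.
  11. (p3 | p1 | p2) — p1 is true.
  12. (p1 | ~p3 | p5) — p1 is true.
  13. (p4 | ~p5) — ~p5 is true.
  14. (p7 | p6 | ~p4) — p6 is true.
  15. (~p1 | p4) — p4 is true.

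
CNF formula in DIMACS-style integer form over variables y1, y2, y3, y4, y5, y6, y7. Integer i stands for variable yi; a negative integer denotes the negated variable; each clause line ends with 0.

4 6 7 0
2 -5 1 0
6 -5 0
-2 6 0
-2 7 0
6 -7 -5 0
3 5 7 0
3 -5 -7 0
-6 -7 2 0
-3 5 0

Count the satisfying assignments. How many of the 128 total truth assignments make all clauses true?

Case analysis on y5 and y7:
  y5=1, y7=1: remaining (y1,y2,y3,y4,y6) ∈ {(0,1,1,0,1); (0,1,1,1,1); (1,1,1,0,1); (1,1,1,1,1)} — 4.
  y5=1, y7=0: remaining (y1,y2,y3,y4,y6) ∈ {(1,0,0,0,1); (1,0,0,1,1); (1,0,1,0,1); (1,0,1,1,1)} — 4.
  y5=0, y7=1: y1, y4 free; 2 ways for (y2,y3,y6) × 2^2 = 8.
  y5=0, y7=0: a clause becomes empty — 0.
Total: 4 + 4 + 8 + 0 = 16.

16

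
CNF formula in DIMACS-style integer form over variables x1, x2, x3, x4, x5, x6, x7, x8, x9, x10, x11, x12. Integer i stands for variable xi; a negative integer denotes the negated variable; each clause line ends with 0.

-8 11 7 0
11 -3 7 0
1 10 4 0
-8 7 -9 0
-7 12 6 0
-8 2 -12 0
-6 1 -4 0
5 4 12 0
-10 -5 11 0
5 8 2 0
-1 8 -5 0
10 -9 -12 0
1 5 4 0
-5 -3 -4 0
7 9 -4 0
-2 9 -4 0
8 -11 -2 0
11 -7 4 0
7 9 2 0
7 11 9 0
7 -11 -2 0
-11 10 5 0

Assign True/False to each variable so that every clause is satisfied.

Branch on x1: take x1 = False.
The remaining clauses are satisfied by x2 = True, x3 = True, x4 = True, x5 = False, x6 = False, x7 = True, x8 = False, x9 = True, x10 = True, x11 = False, x12 = True.
Every clause has at least one true literal under this assignment.
Check each clause:
  1. (NOT x8 OR x7 OR x11) — NOT x8 is true.
  2. (x11 OR NOT x3 OR x7) — x7 is true.
  3. (x10 OR x4 OR x1) — x10 is true.
  4. (NOT x8 OR x7 OR NOT x9) — NOT x8 is true.
  5. (NOT x7 OR x12 OR x6) — x12 is true.
  6. (NOT x12 OR x2 OR NOT x8) — NOT x8 is true.
  7. (NOT x4 OR NOT x6 OR x1) — NOT x6 is true.
  8. (x5 OR x4 OR x12) — x4 is true.
  9. (x11 OR NOT x10 OR NOT x5) — NOT x5 is true.
  10. (x5 OR x8 OR x2) — x2 is true.
  11. (NOT x5 OR NOT x1 OR x8) — NOT x5 is true.
  12. (x10 OR NOT x9 OR NOT x12) — x10 is true.
  13. (x5 OR x1 OR x4) — x4 is true.
  14. (NOT x3 OR NOT x5 OR NOT x4) — NOT x5 is true.
  15. (x9 OR NOT x4 OR x7) — x9 is true.
  16. (x9 OR NOT x2 OR NOT x4) — x9 is true.
  17. (x8 OR NOT x11 OR NOT x2) — NOT x11 is true.
  18. (NOT x7 OR x11 OR x4) — x4 is true.
  19. (x2 OR x9 OR x7) — x9 is true.
  20. (x9 OR x7 OR x11) — x9 is true.
  21. (x7 OR NOT x11 OR NOT x2) — NOT x11 is true.
  22. (x10 OR NOT x11 OR x5) — NOT x11 is true.

x1=0, x2=1, x3=1, x4=1, x5=0, x6=0, x7=1, x8=0, x9=1, x10=1, x11=0, x12=1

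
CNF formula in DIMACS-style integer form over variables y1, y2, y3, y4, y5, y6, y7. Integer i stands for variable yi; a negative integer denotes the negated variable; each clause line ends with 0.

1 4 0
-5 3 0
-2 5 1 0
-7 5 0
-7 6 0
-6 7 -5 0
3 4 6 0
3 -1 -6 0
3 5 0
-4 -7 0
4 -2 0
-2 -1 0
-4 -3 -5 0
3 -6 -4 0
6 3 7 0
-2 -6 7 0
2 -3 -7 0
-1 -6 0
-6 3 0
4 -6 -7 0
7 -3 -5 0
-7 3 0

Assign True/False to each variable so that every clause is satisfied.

Set y1 = False and propagate.
  then y4 is forced to True.
  then y7 is forced to False.
Set y2 = False and propagate.
Try y3 = True.
  then y5 is forced to False.
y6 is now unconstrained; take y6 = True.

y1=F, y2=F, y3=T, y4=T, y5=F, y6=T, y7=F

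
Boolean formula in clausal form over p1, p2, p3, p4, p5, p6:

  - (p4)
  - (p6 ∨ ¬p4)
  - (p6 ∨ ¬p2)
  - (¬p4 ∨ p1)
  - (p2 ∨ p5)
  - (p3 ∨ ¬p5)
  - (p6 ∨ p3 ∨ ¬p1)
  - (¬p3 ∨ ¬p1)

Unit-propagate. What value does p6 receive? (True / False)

True

Unit clause (p4) sets p4 = True.
From (¬p4 ∨ p6) and p4 = True: p6 = True.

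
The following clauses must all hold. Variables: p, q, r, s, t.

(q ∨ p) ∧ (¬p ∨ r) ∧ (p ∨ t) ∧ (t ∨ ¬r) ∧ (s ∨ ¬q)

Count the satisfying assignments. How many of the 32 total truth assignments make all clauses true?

5

Satisfying assignments:
  p=0 q=1 r=0 s=1 t=1
  p=0 q=1 r=1 s=1 t=1
  p=1 q=0 r=1 s=0 t=1
  p=1 q=0 r=1 s=1 t=1
  p=1 q=1 r=1 s=1 t=1
Count: 5.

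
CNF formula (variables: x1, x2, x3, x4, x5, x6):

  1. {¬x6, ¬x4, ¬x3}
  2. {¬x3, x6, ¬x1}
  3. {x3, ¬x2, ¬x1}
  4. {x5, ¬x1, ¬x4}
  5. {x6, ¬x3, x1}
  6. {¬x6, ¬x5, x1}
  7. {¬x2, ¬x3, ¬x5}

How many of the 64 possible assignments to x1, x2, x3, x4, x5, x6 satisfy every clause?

23

Split on x1, then x3.
  x1=1, x3=1: remaining (x2,x4,x5,x6) ∈ {(0,0,0,1); (0,0,1,1); (1,0,0,1)} — 3.
  x1=1, x3=0: x6 free; 3 ways for (x2,x4,x5) × 2^1 = 6.
  x1=0, x3=1: remaining (x2,x4,x5,x6) ∈ {(0,0,0,1); (1,0,0,1)} — 2.
  x1=0, x3=0: x2, x4 free; 3 ways for (x5,x6) × 2^2 = 12.
Total: 3 + 6 + 2 + 12 = 23.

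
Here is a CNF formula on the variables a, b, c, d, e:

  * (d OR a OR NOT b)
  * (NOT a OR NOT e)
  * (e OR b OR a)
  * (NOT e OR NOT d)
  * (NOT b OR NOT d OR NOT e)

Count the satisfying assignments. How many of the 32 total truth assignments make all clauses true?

12

Case analysis on e and a:
  e=1, a=1: a clause becomes empty — 0.
  e=1, a=0: remaining (b,c,d) ∈ {(0,0,0); (0,1,0)} — 2.
  e=0, a=1: b, c, d free → 2^3 = 8.
  e=0, a=0: remaining (b,c,d) ∈ {(1,0,1); (1,1,1)} — 2.
Total: 0 + 2 + 8 + 2 = 12.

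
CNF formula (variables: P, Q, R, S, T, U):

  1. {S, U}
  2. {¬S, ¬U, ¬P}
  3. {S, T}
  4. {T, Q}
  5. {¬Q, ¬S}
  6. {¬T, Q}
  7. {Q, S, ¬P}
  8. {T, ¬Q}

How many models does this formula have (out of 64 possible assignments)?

The models are:
  P=F Q=T R=F S=F T=T U=T
  P=F Q=T R=T S=F T=T U=T
  P=T Q=T R=F S=F T=T U=T
  P=T Q=T R=T S=F T=T U=T
Count: 4.

4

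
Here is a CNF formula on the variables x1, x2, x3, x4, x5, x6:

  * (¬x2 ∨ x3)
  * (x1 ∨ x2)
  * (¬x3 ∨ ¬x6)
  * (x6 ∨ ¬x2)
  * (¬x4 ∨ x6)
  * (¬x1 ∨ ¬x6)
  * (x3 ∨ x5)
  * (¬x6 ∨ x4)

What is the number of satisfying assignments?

3

The models are:
  x1=T x2=F x3=F x4=F x5=T x6=F
  x1=T x2=F x3=T x4=F x5=F x6=F
  x1=T x2=F x3=T x4=F x5=T x6=F
That's 3 in total.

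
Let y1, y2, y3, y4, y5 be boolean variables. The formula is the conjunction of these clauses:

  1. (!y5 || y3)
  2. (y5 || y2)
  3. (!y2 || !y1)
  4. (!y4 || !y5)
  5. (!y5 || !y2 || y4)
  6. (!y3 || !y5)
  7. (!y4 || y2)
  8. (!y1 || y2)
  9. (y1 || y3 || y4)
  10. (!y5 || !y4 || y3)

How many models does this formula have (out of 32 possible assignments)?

3

Satisfying assignments:
  y1=F y2=T y3=F y4=T y5=F
  y1=F y2=T y3=T y4=F y5=F
  y1=F y2=T y3=T y4=T y5=F
Count: 3.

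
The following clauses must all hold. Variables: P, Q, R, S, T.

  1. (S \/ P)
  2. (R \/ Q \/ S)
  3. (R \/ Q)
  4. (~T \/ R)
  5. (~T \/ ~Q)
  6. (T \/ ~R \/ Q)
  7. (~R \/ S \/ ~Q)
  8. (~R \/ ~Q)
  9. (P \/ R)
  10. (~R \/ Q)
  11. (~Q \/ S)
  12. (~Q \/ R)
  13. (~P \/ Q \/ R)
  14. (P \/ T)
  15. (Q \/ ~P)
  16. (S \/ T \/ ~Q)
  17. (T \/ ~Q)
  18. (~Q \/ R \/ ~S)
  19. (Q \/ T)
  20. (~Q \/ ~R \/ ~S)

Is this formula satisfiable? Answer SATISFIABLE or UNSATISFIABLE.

UNSATISFIABLE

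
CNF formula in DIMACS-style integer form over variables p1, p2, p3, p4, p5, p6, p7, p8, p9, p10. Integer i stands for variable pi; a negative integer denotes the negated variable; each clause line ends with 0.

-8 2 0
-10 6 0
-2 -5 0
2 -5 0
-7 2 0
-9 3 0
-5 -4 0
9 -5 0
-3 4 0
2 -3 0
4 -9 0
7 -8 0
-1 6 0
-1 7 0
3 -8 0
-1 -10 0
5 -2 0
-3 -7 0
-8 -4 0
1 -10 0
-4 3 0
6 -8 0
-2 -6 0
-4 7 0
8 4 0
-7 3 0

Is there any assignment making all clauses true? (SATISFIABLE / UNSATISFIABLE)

p2 = True:
  propagation gives p5=False; an empty clause results — contradiction.
p2 = False:
  propagation gives p8=False, p5=False, p7=False, p3=False; an empty clause results — contradiction.
Every branch closes, so no satisfying assignment exists.

UNSATISFIABLE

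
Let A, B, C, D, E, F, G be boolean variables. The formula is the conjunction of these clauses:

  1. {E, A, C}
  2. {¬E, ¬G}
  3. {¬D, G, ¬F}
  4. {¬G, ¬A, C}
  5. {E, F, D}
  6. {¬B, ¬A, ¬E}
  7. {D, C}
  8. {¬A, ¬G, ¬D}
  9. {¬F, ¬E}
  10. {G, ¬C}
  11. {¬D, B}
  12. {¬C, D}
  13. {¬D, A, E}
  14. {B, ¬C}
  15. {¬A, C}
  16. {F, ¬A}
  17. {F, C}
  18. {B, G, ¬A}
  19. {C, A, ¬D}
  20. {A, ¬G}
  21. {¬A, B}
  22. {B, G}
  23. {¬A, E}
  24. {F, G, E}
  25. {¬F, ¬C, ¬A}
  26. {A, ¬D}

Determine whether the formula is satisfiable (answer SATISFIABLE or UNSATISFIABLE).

A = True:
  propagation gives C=True, G=True, E=False; an empty clause results — contradiction.
A = False:
  propagation gives G=False, C=False, E=True, D=True; an empty clause results — contradiction.
Every branch closes, so no satisfying assignment exists.

UNSATISFIABLE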